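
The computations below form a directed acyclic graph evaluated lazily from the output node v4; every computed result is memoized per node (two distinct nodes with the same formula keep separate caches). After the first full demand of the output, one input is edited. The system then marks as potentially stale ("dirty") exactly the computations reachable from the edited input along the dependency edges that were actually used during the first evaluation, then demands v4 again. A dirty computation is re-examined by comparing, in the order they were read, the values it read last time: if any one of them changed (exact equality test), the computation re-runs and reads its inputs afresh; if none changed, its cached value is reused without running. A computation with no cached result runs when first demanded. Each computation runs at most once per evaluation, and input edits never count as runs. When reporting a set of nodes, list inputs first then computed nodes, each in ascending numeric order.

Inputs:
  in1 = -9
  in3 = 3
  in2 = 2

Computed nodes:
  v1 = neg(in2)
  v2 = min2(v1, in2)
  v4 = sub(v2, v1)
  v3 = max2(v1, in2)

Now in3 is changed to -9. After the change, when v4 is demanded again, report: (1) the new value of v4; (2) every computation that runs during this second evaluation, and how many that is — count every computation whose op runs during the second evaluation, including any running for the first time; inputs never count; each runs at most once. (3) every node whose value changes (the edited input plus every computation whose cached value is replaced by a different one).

Demanding v4 again yields 0.
0 computations run: none.
The nodes whose values change: in3.
Note the shortcut — nothing in the graph depends on in3 at all, so no recomputation happens.

First demand of the output computes:
  v1 = neg(2) = -2
  v2 = min2(-2, 2) = -2
  v4 = sub(-2, -2) = 0

After the edit, cleaning proceeds:
  no node depends on in3 at all; the second demand re-runs nothing.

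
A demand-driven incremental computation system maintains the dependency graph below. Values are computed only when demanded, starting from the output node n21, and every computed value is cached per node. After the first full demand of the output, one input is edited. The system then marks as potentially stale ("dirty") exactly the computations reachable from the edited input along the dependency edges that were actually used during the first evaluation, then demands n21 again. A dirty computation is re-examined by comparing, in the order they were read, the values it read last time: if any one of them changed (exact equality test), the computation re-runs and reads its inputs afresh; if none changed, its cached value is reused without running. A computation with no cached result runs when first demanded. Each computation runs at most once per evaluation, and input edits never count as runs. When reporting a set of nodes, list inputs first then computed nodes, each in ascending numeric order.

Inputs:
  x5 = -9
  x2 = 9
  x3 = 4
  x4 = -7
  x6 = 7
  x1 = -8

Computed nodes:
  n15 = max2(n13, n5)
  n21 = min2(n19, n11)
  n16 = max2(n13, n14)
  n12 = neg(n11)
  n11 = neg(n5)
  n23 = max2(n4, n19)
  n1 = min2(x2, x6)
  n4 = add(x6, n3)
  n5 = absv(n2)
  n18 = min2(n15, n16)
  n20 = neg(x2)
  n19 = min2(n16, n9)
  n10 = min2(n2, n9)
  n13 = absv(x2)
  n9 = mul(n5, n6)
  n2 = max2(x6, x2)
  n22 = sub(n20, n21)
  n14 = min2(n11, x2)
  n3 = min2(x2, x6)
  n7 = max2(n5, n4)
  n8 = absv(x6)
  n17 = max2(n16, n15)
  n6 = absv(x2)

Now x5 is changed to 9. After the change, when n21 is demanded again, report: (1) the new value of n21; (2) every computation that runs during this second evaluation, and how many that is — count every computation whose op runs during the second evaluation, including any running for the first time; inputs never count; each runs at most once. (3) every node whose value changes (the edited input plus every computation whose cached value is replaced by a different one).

New value of n21: -9.
Computations that run: none — 0 in total.
Values that change: x5.
Key observation: x5 is never demanded by the output, so the edit triggers no recomputation at all.

First evaluation (everything demanded from the output):
  n2 = max2(7, 9) = 9
  n5 = absv(9) = 9
  n6 = absv(9) = 9
  n9 = mul(9, 9) = 81
  n11 = neg(9) = -9
  n13 = absv(9) = 9
  n14 = min2(-9, 9) = -9
  n16 = max2(9, -9) = 9
  n19 = min2(9, 81) = 9
  n21 = min2(9, -9) = -9

Propagation after the edit:
  x5 feeds no computation that the output demands — nothing is marked dirty and nothing runs.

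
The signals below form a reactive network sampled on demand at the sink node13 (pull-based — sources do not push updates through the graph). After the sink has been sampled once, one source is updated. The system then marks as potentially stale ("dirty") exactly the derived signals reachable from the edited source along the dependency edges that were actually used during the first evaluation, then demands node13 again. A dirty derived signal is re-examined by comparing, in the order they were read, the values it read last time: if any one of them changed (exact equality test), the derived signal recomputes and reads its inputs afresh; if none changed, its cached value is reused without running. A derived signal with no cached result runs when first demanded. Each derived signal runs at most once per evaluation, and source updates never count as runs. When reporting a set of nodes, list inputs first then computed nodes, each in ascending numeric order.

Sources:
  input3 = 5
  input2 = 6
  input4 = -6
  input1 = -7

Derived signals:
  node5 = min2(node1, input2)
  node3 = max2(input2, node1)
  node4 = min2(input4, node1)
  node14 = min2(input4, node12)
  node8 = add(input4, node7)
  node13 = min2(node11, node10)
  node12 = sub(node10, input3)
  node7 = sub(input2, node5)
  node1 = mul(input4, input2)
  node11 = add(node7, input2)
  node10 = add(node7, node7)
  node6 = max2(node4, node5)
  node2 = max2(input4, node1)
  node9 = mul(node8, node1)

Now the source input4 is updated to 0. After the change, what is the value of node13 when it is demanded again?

node13 now evaluates to 12.

Initial pass — values computed on the first demand:
  node1 = mul(-6, 6) = -36
  node5 = min2(-36, 6) = -36
  node7 = sub(6, -36) = 42
  node10 = add(42, 42) = 84
  node11 = add(42, 6) = 48
  node13 = min2(48, 84) = 48

Second demand — change propagation:
  node1: re-runs because input4 -6->0; new result 0.
  node5: re-runs because node1 -36->0; new result 0.
  node7: re-runs because node5 -36->0; new result 6.
  node10: re-runs because node7 42->6; node7 42->6; new result 12.
  node11: re-runs because node7 42->6; new result 12.
  node13: re-runs because node11 48->12; node10 84->12; new result 12.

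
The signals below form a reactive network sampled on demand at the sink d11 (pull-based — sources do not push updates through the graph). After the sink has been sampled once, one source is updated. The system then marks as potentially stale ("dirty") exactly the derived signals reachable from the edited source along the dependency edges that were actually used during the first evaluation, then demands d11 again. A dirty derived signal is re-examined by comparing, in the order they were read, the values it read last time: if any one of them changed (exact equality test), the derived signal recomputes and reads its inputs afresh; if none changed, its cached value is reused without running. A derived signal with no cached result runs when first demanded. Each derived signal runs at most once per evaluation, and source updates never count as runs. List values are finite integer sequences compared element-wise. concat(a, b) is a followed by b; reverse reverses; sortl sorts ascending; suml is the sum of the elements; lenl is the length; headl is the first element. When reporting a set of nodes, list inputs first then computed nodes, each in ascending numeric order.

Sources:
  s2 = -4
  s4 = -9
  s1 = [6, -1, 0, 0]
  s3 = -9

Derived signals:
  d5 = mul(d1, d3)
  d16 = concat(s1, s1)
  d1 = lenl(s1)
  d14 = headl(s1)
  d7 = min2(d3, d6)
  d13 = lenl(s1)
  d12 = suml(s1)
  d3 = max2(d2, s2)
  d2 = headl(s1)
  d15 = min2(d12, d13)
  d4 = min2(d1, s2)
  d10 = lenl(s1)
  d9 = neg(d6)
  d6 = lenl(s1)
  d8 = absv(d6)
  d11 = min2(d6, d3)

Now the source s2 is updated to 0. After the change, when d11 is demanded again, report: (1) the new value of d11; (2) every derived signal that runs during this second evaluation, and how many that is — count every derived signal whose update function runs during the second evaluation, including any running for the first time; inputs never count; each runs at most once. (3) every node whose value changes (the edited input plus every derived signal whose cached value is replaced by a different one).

d11 now evaluates to 4.
Run set: d3 (1 run).
Changed values: s2.
The important point: d3 recomputes to an identical value, and the output ends up unchanged.

Initial pass — values computed on the first demand:
  d2 = headl([6, -1, 0, 0]) = 6
  d3 = max2(6, -4) = 6
  d6 = lenl([6, -1, 0, 0]) = 4
  d11 = min2(4, 6) = 4

Second demand — change propagation:
  d3: re-runs because s2 -4->0; new result 6 (unchanged).
  d11: re-examined; everything it read last time is the same (d6 unchanged, d3 unchanged) — cache 4 kept, no run.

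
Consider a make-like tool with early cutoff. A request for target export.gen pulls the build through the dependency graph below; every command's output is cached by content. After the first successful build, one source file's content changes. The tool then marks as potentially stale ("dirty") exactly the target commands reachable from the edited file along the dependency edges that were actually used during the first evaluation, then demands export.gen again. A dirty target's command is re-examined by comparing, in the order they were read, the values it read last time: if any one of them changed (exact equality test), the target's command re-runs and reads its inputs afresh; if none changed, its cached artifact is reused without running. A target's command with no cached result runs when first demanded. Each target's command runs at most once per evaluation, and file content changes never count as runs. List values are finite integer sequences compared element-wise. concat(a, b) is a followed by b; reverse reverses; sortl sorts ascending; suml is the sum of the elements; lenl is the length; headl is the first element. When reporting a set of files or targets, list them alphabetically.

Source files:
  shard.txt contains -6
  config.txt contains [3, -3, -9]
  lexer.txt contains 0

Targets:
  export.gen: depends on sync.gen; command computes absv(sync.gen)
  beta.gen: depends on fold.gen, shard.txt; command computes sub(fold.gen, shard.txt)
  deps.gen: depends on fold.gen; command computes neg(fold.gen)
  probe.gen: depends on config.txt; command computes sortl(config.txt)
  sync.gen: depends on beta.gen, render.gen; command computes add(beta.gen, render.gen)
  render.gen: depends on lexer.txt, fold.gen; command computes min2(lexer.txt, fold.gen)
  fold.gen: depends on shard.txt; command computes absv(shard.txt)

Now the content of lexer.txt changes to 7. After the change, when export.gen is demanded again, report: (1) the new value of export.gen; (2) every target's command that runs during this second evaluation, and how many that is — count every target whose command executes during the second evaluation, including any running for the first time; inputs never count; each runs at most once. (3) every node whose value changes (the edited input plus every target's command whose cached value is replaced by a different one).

Demanding export.gen again yields 18.
3 target commands run: export.gen, render.gen, sync.gen.
The nodes whose values change: export.gen, lexer.txt, render.gen, sync.gen.

First demand of the output computes:
  fold.gen = absv(-6) = 6
  beta.gen = sub(6, -6) = 12
  render.gen = min2(0, 6) = 0
  sync.gen = add(12, 0) = 12
  export.gen = absv(12) = 12

After the edit, cleaning proceeds:
  render.gen: a read changed (lexer.txt 0->7) — executes, giving 6.
  sync.gen: a read changed (render.gen 0->6) — executes, giving 18.
  export.gen: a read changed (sync.gen 12->18) — executes, giving 18.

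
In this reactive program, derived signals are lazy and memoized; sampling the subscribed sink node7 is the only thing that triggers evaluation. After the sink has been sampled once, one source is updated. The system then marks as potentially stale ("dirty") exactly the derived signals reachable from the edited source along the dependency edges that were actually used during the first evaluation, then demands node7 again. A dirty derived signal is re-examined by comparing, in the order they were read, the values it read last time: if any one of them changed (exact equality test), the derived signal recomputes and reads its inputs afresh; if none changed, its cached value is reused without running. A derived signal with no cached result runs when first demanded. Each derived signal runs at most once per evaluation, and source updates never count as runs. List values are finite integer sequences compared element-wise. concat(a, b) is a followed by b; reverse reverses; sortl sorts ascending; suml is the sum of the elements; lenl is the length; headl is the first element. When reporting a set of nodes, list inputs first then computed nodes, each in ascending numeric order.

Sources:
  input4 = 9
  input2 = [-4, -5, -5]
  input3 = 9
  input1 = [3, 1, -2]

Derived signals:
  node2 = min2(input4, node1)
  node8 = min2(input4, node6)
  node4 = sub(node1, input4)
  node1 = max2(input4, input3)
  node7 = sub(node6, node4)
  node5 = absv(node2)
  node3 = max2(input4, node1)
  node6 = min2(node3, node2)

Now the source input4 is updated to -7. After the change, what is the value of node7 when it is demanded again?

Demanding node7 again yields -23.

First demand of the output computes:
  node1 = max2(9, 9) = 9
  node2 = min2(9, 9) = 9
  node3 = max2(9, 9) = 9
  node4 = sub(9, 9) = 0
  node6 = min2(9, 9) = 9
  node7 = sub(9, 0) = 9

After the edit, cleaning proceeds:
  node1: a read changed (input4 9->-7) — executes, giving 9 — identical to its old value.
  node2: a read changed (input4 9->-7) — executes, giving -7.
  node3: a read changed (input4 9->-7) — executes, giving 9 — identical to its old value.
  node4: a read changed (input4 9->-7) — executes, giving 16.
  node6: a read changed (node2 9->-7) — executes, giving -7.
  node7: a read changed (node6 9->-7; node4 0->16) — executes, giving -23.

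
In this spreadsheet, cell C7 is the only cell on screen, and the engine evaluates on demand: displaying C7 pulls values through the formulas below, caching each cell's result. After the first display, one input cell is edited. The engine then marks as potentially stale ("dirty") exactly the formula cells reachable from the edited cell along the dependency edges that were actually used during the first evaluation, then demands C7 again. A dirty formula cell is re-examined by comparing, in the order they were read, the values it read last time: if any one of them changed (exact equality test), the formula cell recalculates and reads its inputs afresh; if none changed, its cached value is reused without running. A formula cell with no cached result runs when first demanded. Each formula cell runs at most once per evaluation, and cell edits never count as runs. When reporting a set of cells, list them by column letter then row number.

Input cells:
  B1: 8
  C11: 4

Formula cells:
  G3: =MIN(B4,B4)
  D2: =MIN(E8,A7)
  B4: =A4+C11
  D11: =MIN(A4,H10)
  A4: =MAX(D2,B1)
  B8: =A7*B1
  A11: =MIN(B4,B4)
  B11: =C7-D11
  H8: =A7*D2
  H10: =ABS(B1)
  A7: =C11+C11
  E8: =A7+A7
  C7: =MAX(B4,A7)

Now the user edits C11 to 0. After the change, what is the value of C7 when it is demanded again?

C7 now evaluates to 8.

Initial pass — values computed on the first demand:
  A7 = 4 + 4 = 8
  E8 = 8 + 8 = 16
  D2 = MIN(16, 8) = 8
  A4 = MAX(8, 8) = 8
  B4 = 8 + 4 = 12
  C7 = MAX(12, 8) = 12

Second demand — change propagation:
  A7: re-runs because C11 4->0; C11 4->0; new result 0.
  E8: re-runs because A7 8->0; A7 8->0; new result 0.
  D2: re-runs because E8 16->0; A7 8->0; new result 0.
  A4: re-runs because D2 8->0; new result 8 (unchanged).
  B4: re-runs because C11 4->0; new result 8.
  C7: re-runs because B4 12->8; A7 8->0; new result 8.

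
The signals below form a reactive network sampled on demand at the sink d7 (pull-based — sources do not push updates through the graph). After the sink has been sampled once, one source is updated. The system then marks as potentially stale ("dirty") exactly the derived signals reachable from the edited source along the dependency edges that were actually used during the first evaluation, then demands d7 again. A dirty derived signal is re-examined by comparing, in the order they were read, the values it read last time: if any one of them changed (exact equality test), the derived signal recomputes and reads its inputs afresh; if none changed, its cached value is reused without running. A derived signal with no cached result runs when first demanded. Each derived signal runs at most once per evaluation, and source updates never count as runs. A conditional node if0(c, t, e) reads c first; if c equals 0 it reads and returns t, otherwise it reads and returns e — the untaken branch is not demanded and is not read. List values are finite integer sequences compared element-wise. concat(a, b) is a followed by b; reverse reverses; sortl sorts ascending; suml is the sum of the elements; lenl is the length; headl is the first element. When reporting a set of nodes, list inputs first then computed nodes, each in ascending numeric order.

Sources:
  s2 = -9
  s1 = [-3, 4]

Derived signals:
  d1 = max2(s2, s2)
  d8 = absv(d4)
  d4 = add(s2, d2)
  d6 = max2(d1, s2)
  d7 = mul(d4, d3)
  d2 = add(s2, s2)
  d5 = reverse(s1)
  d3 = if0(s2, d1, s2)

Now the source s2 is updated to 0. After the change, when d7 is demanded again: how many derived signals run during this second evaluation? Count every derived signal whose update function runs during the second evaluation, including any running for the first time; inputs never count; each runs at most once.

Initial pass — values computed on the first demand:
  d2 = add(-9, -9) = -18
  d3 = if0(s2=-9 -> else branch s2) = -9
  d4 = add(-9, -18) = -27
  d7 = mul(-27, -9) = 243

Second demand — change propagation:
  d1: newly demanded (no cache) — executes and yields 0.
  d2: re-runs because s2 -9->0; s2 -9->0; new result 0.
  d3: re-runs because s2 -9->0; s2 -9->0; new result 0.
  d4: re-runs because s2 -9->0; d2 -18->0; new result 0.
  d7: re-runs because d4 -27->0; d3 -9->0; new result 0.

The important point: the flipped condition pulls in fresh nodes; d1 runs for the first time.

Run set: d1, d2, d3, d4, d7 (5 run).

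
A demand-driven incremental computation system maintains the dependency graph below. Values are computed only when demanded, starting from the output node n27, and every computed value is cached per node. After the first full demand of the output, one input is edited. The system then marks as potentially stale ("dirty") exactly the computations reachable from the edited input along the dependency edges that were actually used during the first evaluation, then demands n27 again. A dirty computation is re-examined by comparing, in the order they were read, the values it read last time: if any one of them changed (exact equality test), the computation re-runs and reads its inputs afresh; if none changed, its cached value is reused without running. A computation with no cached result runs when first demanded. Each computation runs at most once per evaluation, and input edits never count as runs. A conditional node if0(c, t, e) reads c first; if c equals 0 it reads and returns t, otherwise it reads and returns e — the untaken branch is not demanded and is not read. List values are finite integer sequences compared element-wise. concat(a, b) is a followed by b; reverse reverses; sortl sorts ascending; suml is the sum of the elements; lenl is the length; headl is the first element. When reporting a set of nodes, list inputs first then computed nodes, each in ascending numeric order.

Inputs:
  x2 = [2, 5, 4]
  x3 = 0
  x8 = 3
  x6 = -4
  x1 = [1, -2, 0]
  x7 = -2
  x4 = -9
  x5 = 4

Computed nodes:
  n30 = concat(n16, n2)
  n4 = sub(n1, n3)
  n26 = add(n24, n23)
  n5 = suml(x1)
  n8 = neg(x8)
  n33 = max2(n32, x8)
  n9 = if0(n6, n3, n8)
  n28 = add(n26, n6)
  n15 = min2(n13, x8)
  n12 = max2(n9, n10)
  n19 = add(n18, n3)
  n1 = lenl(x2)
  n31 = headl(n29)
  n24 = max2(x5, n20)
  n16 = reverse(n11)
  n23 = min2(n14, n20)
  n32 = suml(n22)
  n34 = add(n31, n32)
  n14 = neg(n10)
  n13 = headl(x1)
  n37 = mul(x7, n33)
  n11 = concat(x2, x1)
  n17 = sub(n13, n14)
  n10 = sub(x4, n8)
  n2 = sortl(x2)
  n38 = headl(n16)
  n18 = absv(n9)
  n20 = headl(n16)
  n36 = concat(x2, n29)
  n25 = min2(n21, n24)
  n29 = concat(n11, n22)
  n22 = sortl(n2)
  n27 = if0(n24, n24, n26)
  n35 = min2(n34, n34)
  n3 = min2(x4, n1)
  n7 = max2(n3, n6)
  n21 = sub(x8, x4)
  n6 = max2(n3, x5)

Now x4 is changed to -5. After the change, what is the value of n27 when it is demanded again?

First evaluation (everything demanded from the output):
  n8 = neg(3) = -3
  n10 = sub(-9, -3) = -6
  n11 = concat([2, 5, 4], [1, -2, 0]) = [2, 5, 4, 1, -2, 0]
  n14 = neg(-6) = 6
  n16 = reverse([2, 5, 4, 1, -2, 0]) = [0, -2, 1, 4, 5, 2]
  n20 = headl([0, -2, 1, 4, 5, 2]) = 0
  n23 = min2(6, 0) = 0
  n24 = max2(4, 0) = 4
  n26 = add(4, 0) = 4
  n27 = if0(n24=4 -> else branch n26) = 4

Propagation after the edit:
  n10: runs — x4 -9->-5; result -2.
  n14: runs — n10 -6->-2; result 2.
  n23: runs — n14 6->2; result 0 (same value as before).
  n26: checked — values it read are unchanged (n24 unchanged, n23 unchanged); reused cached 4 without running.
  n27: checked — values it read are unchanged (n24 unchanged, n26 unchanged); reused cached 4 without running.

Key observation: the change is absorbed at n23 — it re-runs but produces the same value, and the output's value is unchanged.

New value of n27: 4.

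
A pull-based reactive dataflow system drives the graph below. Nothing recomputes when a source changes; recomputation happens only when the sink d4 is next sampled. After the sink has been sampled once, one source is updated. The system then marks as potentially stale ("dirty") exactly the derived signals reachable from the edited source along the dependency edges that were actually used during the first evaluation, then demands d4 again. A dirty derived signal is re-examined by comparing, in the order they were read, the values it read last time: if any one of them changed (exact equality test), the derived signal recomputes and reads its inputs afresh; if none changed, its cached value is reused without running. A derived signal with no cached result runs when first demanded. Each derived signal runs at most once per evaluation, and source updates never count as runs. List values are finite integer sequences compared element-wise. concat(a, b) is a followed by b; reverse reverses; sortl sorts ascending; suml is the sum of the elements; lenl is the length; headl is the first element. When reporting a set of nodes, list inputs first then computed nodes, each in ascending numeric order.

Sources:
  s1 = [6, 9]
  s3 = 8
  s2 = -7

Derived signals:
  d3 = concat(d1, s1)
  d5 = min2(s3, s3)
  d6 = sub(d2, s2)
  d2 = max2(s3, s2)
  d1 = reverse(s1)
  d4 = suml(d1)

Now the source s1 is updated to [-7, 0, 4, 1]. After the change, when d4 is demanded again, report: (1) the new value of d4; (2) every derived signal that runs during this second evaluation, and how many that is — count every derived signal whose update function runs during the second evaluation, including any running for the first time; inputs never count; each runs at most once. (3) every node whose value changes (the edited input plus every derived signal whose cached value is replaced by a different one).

First evaluation (everything demanded from the output):
  d1 = reverse([6, 9]) = [9, 6]
  d4 = suml([9, 6]) = 15

Propagation after the edit:
  d1: runs — s1 [6, 9]->[-7, 0, 4, 1]; result [1, 4, 0, -7].
  d4: runs — d1 [9, 6]->[1, 4, 0, -7]; result -2.

New value of d4: -2.
Derived signals that run: d1, d4 — 2 in total.
Values that change: s1, d1, d4.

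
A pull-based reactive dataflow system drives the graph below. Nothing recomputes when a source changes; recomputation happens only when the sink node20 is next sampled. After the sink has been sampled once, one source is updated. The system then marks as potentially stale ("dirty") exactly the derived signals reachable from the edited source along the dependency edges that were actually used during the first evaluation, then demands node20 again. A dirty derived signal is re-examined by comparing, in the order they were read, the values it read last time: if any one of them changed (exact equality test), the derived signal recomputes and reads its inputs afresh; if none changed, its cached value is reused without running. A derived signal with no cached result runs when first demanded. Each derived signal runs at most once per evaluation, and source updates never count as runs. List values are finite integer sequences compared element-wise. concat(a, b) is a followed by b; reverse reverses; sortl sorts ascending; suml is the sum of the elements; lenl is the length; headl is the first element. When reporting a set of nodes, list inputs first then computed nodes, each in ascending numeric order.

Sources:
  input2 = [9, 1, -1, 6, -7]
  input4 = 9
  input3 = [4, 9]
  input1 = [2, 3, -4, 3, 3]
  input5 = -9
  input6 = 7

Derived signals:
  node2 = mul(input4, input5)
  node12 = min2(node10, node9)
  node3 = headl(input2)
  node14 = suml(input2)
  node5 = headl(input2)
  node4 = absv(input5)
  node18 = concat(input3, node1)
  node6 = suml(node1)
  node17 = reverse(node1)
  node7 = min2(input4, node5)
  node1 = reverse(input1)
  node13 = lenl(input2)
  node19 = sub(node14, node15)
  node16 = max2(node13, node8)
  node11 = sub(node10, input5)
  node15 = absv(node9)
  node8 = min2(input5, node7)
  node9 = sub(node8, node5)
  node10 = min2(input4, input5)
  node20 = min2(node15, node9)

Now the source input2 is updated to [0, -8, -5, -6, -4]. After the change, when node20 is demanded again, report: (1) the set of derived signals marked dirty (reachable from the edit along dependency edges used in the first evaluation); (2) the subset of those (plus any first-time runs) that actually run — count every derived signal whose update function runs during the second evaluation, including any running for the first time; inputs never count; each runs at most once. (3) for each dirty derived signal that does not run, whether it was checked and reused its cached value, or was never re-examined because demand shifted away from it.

Marked dirty: node5, node7, node8, node9, node15, node20.
Derived signals that run: node5, node7, node8, node9, node15, node20 — 6 in total.
Every dirty derived signal ran.

First evaluation (everything demanded from the output):
  node5 = headl([9, 1, -1, 6, -7]) = 9
  node7 = min2(9, 9) = 9
  node8 = min2(-9, 9) = -9
  node9 = sub(-9, 9) = -18
  node15 = absv(-18) = 18
  node20 = min2(18, -18) = -18

Propagation after the edit:
  node5: runs — input2 [9, 1, -1, 6, -7]->[0, -8, -5, -6, -4]; result 0.
  node7: runs — node5 9->0; result 0.
  node8: runs — node7 9->0; result -9 (same value as before).
  node9: runs — node5 9->0; result -9.
  node15: runs — node9 -18->-9; result 9.
  node20: runs — node15 18->9; node9 -18->-9; result -9.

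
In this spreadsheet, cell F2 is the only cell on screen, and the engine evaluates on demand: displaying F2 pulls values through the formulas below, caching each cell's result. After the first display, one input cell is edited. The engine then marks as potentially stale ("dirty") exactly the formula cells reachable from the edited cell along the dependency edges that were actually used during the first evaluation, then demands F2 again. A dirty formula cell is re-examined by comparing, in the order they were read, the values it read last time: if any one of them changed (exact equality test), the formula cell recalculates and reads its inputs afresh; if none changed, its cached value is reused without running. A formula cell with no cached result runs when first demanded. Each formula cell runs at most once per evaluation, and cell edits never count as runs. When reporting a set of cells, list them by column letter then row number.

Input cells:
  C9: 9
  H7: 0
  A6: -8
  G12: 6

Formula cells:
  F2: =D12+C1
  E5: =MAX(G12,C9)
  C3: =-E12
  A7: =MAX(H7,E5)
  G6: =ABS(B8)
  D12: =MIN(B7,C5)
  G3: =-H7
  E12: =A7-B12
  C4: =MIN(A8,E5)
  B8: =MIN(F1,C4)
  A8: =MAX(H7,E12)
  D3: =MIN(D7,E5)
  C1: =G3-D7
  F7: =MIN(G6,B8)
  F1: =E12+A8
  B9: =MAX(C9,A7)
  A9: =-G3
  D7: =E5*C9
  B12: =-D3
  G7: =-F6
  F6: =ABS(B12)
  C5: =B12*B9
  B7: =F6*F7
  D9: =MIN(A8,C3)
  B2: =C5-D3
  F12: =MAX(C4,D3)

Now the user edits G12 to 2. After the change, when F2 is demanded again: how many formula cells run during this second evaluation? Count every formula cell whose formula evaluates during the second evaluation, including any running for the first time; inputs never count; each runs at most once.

Initial pass — values computed on the first demand:
  E5 = MAX(6, 9) = 9
  A7 = MAX(0, 9) = 9
  B9 = MAX(9, 9) = 9
  D7 = 9 * 9 = 81
  D3 = MIN(81, 9) = 9
  B12 = -(9) = -9
  C5 = -9 * 9 = -81
  E12 = 9 - -9 = 18
  A8 = MAX(0, 18) = 18
  C4 = MIN(18, 9) = 9
  F1 = 18 + 18 = 36
  B8 = MIN(36, 9) = 9
  F6 = ABS(-9) = 9
  G3 = -(0) = 0
  C1 = 0 - 81 = -81
  G6 = ABS(9) = 9
  F7 = MIN(9, 9) = 9
  B7 = 9 * 9 = 81
  D12 = MIN(81, -81) = -81
  F2 = -81 + -81 = -162

Second demand — change propagation:
  E5: re-runs because G12 6->2; new result 9 (unchanged).
  A7: re-examined; everything it read last time is the same (H7 unchanged, E5 unchanged) — cache 9 kept, no run.
  B9: re-examined; everything it read last time is the same (C9 unchanged, A7 unchanged) — cache 9 kept, no run.
  D7: re-examined; everything it read last time is the same (E5 unchanged, C9 unchanged) — cache 81 kept, no run.
  C1: re-examined; everything it read last time is the same (G3 unchanged, D7 unchanged) — cache -81 kept, no run.
  D3: re-examined; everything it read last time is the same (D7 unchanged, E5 unchanged) — cache 9 kept, no run.
  B12: re-examined; everything it read last time is the same (D3 unchanged) — cache -9 kept, no run.
  C5: re-examined; everything it read last time is the same (B12 unchanged, B9 unchanged) — cache -81 kept, no run.
  E12: re-examined; everything it read last time is the same (A7 unchanged, B12 unchanged) — cache 18 kept, no run.
  A8: re-examined; everything it read last time is the same (H7 unchanged, E12 unchanged) — cache 18 kept, no run.
  C4: re-examined; everything it read last time is the same (A8 unchanged, E5 unchanged) — cache 9 kept, no run.
  F1: re-examined; everything it read last time is the same (E12 unchanged, A8 unchanged) — cache 36 kept, no run.
  B8: re-examined; everything it read last time is the same (F1 unchanged, C4 unchanged) — cache 9 kept, no run.
  F6: re-examined; everything it read last time is the same (B12 unchanged) — cache 9 kept, no run.
  G6: re-examined; everything it read last time is the same (B8 unchanged) — cache 9 kept, no run.
  F7: re-examined; everything it read last time is the same (G6 unchanged, B8 unchanged) — cache 9 kept, no run.
  B7: re-examined; everything it read last time is the same (F6 unchanged, F7 unchanged) — cache 81 kept, no run.
  D12: re-examined; everything it read last time is the same (B7 unchanged, C5 unchanged) — cache -81 kept, no run.
  F2: re-examined; everything it read last time is the same (D12 unchanged, C1 unchanged) — cache -162 kept, no run.

The important point: E5 recomputes to an identical value, and the output ends up unchanged.

Run set: E5 (1 run).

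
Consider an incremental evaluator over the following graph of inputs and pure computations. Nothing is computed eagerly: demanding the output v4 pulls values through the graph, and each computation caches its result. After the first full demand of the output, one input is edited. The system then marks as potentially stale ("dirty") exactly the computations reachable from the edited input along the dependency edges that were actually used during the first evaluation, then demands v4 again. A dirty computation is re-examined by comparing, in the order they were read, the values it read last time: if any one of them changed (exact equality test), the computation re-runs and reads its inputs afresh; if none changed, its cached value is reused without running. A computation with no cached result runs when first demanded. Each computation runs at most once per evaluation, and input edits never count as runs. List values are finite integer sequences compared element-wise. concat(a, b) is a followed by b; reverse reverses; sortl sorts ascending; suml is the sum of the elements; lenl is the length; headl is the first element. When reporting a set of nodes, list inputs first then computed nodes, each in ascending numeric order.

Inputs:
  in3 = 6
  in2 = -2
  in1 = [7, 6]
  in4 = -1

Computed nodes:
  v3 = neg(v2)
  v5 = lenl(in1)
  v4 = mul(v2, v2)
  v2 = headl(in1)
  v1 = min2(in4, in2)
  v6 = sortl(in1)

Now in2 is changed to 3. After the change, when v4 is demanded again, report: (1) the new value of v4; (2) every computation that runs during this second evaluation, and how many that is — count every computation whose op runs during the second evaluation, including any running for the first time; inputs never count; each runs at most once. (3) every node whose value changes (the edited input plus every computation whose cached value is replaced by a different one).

v4 now evaluates to 49.
Run set: none (0 run).
Changed values: in2.
The important point: nothing the output needs ever reads in2, so the edit is invisible to it.

Initial pass — values computed on the first demand:
  v2 = headl([7, 6]) = 7
  v4 = mul(7, 7) = 49

Second demand — change propagation:
  no demanded computation ever read in2, so the edit dirties nothing and nothing runs.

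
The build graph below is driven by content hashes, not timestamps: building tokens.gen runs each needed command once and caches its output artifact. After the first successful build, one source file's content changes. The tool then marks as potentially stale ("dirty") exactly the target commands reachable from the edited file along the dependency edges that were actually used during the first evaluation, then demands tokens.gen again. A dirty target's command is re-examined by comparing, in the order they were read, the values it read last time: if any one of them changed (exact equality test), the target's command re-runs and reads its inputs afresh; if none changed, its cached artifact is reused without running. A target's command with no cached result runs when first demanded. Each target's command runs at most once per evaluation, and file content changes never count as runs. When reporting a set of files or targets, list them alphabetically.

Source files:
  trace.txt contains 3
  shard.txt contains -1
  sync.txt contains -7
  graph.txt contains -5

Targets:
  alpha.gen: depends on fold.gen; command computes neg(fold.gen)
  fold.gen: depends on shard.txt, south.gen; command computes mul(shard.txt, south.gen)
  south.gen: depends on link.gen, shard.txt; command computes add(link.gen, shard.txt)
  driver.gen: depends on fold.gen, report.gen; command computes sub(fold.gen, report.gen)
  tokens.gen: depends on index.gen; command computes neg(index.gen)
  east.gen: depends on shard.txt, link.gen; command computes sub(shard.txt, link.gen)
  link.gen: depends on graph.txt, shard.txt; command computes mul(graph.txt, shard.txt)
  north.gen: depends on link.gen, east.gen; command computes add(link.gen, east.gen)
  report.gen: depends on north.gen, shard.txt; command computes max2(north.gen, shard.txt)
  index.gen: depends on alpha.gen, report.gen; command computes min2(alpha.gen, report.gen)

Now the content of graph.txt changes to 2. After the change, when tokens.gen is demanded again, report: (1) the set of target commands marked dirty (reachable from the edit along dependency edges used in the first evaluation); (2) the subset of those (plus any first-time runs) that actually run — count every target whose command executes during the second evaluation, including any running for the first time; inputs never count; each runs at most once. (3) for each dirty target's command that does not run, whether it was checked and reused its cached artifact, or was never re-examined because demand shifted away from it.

Dirty set: alpha.gen, east.gen, fold.gen, index.gen, link.gen, north.gen, report.gen, south.gen, tokens.gen.
Run set: alpha.gen, east.gen, fold.gen, index.gen, link.gen, north.gen, south.gen, tokens.gen (8 run).
Re-examined without running (cache reused): report.gen.
The important point: at report.gen every value read last time is unchanged, so the dirty flag clears without a run.

Initial pass — values computed on the first demand:
  link.gen = mul(-5, -1) = 5
  east.gen = sub(-1, 5) = -6
  north.gen = add(5, -6) = -1
  report.gen = max2(-1, -1) = -1
  south.gen = add(5, -1) = 4
  fold.gen = mul(-1, 4) = -4
  alpha.gen = neg(-4) = 4
  index.gen = min2(4, -1) = -1
  tokens.gen = neg(-1) = 1

Second demand — change propagation:
  link.gen: re-runs because graph.txt -5->2; new result -2.
  east.gen: re-runs because link.gen 5->-2; new result 1.
  north.gen: re-runs because link.gen 5->-2; east.gen -6->1; new result -1 (unchanged).
  report.gen: re-examined; everything it read last time is the same (north.gen unchanged, shard.txt unchanged) — cache -1 kept, no run.
  south.gen: re-runs because link.gen 5->-2; new result -3.
  fold.gen: re-runs because south.gen 4->-3; new result 3.
  alpha.gen: re-runs because fold.gen -4->3; new result -3.
  index.gen: re-runs because alpha.gen 4->-3; new result -3.
  tokens.gen: re-runs because index.gen -1->-3; new result 3.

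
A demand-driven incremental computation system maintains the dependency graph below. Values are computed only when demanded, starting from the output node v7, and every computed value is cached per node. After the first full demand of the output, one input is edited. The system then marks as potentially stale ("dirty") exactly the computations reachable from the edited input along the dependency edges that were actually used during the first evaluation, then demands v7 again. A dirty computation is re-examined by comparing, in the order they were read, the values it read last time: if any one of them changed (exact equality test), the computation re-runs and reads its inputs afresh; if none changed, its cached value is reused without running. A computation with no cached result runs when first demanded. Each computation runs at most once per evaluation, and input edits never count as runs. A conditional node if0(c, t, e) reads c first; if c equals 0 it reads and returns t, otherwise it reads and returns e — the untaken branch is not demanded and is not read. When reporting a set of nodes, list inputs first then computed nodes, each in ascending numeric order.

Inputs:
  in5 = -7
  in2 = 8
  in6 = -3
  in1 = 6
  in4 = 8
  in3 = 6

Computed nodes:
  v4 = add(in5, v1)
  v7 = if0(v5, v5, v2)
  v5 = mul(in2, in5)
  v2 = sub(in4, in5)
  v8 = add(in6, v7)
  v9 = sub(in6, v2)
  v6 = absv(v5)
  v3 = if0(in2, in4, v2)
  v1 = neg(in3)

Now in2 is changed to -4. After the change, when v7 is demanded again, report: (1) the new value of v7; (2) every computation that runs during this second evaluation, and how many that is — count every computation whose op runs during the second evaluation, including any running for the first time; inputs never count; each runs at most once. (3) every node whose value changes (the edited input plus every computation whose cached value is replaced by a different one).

First evaluation (everything demanded from the output):
  v2 = sub(8, -7) = 15
  v5 = mul(8, -7) = -56
  v7 = if0(v5=-56 -> else branch v2) = 15

Propagation after the edit:
  v5: runs — in2 8->-4; result 28.
  v7: runs — v5 -56->28; result 15 (same value as before).

New value of v7: 15.
Computations that run: v5, v7 — 2 in total.
Values that change: in2, v5.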